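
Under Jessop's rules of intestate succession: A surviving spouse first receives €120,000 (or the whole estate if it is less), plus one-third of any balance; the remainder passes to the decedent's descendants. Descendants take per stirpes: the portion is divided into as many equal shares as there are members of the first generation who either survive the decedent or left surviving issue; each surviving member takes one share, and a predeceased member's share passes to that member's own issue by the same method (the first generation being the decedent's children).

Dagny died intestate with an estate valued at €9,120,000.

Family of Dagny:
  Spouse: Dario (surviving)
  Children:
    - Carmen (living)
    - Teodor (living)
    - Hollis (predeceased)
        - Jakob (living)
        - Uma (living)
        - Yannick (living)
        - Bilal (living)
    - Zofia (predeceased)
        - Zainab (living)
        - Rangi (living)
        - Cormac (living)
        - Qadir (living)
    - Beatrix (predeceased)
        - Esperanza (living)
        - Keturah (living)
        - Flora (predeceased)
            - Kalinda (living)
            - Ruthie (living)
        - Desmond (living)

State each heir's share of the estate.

Dario: €3,120,000; Carmen: €1,200,000; Teodor: €1,200,000; Jakob: €300,000; Uma: €300,000; Yannick: €300,000; Bilal: €300,000; Zainab: €300,000; Rangi: €300,000; Cormac: €300,000; Qadir: €300,000; Esperanza: €300,000; Keturah: €300,000; Kalinda: €150,000; Ruthie: €150,000; Desmond: €300,000

Dario first takes €120,000, leaving a balance of €9,000,000. Dario then takes one-third of the balance (€3,000,000), for a total of €3,120,000. The remaining €6,000,000 passes to the descendants.
The descendants' portion (€6,000,000) is divided into 5 shares of €1,200,000: Carmen and Teodor each take €1,200,000; Hollis's €1,200,000 share passes to Hollis's issue; Zofia's €1,200,000 share passes to Zofia's issue; Beatrix's €1,200,000 share passes to Beatrix's issue.
Hollis's share (€1,200,000) is divided into 4 shares of €300,000: Jakob, Uma, Yannick, and Bilal each take €300,000.
Zofia's share (€1,200,000) is divided into 4 shares of €300,000: Zainab, Rangi, Cormac, and Qadir each take €300,000.
Beatrix's share (€1,200,000) is divided into 4 shares of €300,000: Esperanza, Keturah, and Desmond each take €300,000; Flora's €300,000 share passes to Flora's issue.
Flora's share (€300,000) is divided into 2 shares of €150,000: Kalinda and Ruthie each take €150,000.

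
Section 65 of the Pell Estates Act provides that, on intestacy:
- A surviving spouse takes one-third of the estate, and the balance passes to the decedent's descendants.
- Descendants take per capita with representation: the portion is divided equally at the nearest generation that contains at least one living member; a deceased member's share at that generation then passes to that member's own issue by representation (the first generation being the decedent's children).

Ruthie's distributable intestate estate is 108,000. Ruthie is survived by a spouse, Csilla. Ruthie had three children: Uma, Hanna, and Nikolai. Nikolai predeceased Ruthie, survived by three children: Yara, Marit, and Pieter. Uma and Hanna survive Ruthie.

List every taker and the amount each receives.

Csilla takes one-third of 108,000 = 36,000. The remaining 72,000 passes to the descendants.
The descendants' portion (72,000) is divided into 3 shares of 24,000: Uma and Hanna each take 24,000; Nikolai's 24,000 share passes to Nikolai's issue.
Nikolai's share (24,000) is divided into 3 shares of 8,000: Yara, Marit, and Pieter each take 8,000.

Csilla: 36,000; Uma: 24,000; Hanna: 24,000; Yara: 8,000; Marit: 8,000; Pieter: 8,000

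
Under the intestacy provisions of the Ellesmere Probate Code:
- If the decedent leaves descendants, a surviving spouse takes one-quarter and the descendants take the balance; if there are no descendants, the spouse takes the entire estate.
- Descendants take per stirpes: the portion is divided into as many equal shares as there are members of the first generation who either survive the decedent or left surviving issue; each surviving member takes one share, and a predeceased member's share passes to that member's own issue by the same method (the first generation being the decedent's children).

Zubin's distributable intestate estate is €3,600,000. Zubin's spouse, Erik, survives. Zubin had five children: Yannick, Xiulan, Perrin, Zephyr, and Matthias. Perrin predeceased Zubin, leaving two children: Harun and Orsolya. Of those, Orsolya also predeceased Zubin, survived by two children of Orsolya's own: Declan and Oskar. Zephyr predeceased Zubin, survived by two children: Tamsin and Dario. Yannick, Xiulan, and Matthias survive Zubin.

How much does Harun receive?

Harun receives €270,000.

Erik takes one-quarter of €3,600,000 = €900,000. The remaining €2,700,000 passes to the descendants.
The descendants' portion (€2,700,000) is divided into 5 shares of €540,000: Yannick, Xiulan, and Matthias each take €540,000; Perrin's €540,000 share passes to Perrin's issue; Zephyr's €540,000 share passes to Zephyr's issue.
Perrin's share (€540,000) is divided into 2 shares of €270,000: Harun takes €270,000; Orsolya's €270,000 share passes to Orsolya's issue.
Orsolya's share (€270,000) is divided into 2 shares of €135,000: Declan and Oskar each take €135,000.
Zephyr's share (€540,000) is divided into 2 shares of €270,000: Tamsin and Dario each take €270,000.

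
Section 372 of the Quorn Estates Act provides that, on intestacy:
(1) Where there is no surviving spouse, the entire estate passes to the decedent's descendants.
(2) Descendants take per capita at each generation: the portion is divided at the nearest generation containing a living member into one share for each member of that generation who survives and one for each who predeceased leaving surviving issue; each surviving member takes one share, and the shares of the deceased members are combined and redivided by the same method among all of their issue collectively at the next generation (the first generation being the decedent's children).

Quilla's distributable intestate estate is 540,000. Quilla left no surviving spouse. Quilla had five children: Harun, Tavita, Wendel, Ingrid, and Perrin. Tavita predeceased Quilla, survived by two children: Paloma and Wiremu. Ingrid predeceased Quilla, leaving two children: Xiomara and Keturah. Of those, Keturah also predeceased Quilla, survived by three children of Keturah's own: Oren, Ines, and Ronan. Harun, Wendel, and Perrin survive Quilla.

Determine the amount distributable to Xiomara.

Xiomara receives 54,000.

The entire 540,000 passes to the descendants.
That amount (540,000) is divided at the children's generation into 5 shares of 108,000. Harun, Wendel, and Perrin each take 108,000. The 2 shares of the deceased (Tavita and Ingrid) are combined into a pool of 216,000.
That pool (216,000) is divided at the grandchildren's generation into 4 shares of 54,000. Paloma, Wiremu, and Xiomara each take 54,000. The remaining share for the deceased Keturah (54,000) is carried to the next generation.
That pool (54,000) is divided at the great-grandchildren's generation equally among Oren, Ines, and Ronan: 18,000 each.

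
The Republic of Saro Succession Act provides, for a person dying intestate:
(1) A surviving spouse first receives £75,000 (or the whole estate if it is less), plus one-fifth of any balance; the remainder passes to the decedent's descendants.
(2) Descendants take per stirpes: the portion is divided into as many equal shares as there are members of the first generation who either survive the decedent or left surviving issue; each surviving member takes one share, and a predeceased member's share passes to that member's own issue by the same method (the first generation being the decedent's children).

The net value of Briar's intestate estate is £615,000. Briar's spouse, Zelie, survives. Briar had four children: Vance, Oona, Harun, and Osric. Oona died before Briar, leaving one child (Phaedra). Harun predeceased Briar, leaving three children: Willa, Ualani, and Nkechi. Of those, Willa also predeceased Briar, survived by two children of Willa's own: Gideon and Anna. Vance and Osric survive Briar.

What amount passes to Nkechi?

Zelie first takes £75,000, leaving a balance of £540,000. Zelie then takes one-fifth of the balance (£108,000), for a total of £183,000. The remaining £432,000 passes to the descendants.
The descendants' portion (£432,000) is divided into 4 shares of £108,000: Vance and Osric each take £108,000; Oona's £108,000 share passes to Oona's issue; Harun's £108,000 share passes to Harun's issue.
Oona's share (£108,000) passes entirely to Phaedra.
Harun's share (£108,000) is divided into 3 shares of £36,000: Ualani and Nkechi each take £36,000; Willa's £36,000 share passes to Willa's issue.
Willa's share (£36,000) is divided into 2 shares of £18,000: Gideon and Anna each take £18,000.

Nkechi receives £36,000.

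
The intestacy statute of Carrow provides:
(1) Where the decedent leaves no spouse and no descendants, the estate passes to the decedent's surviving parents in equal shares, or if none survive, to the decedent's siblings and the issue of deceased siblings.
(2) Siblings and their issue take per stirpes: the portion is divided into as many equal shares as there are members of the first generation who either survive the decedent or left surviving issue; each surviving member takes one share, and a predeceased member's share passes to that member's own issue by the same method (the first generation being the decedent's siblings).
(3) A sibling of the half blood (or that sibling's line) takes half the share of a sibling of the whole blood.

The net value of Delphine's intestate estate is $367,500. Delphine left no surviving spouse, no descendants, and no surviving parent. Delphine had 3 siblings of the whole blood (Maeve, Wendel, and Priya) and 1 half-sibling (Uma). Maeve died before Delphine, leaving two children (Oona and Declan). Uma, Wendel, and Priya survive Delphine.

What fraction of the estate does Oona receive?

Oona receives 1/7 of the estate.

The entire $367,500 passes to the siblings and their issue.
Counting each half-blood sibling's line as half a unit, there are 7/2 units in $367,500, so one unit is $105,000. Whole-blood lines (Maeve, Wendel, and Priya) take $105,000 each; half-blood lines (Uma) take $52,500 each.
Maeve's share ($105,000) is divided into 2 shares of $52,500: Oona and Declan each take $52,500.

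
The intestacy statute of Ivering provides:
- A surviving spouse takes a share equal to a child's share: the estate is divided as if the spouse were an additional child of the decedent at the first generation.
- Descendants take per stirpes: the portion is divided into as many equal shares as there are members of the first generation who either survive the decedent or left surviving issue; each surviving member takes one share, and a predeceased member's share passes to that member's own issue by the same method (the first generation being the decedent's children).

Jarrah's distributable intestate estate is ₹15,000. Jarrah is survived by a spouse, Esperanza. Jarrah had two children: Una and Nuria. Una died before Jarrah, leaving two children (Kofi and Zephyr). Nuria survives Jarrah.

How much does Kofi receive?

Kofi receives ₹2,500.

The spouse counts as an additional share at the children's level, so there are 3 primary shares of ₹5,000. Esperanza takes one such share (₹5,000).
The children's combined portion (₹10,000) is divided into 2 shares of ₹5,000: Nuria takes ₹5,000; Una's ₹5,000 share passes to Una's issue.
Una's share (₹5,000) is divided into 2 shares of ₹2,500: Kofi and Zephyr each take ₹2,500.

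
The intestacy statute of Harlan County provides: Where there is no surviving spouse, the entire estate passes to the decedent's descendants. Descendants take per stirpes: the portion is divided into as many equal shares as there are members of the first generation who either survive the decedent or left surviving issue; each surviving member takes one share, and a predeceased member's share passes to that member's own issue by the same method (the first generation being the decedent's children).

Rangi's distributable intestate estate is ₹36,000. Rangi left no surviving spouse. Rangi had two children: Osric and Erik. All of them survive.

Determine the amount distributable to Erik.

Erik receives ₹18,000.

The entire ₹36,000 passes to the descendants.
That amount (₹36,000) is divided into 2 shares of ₹18,000: Osric and Erik each take ₹18,000.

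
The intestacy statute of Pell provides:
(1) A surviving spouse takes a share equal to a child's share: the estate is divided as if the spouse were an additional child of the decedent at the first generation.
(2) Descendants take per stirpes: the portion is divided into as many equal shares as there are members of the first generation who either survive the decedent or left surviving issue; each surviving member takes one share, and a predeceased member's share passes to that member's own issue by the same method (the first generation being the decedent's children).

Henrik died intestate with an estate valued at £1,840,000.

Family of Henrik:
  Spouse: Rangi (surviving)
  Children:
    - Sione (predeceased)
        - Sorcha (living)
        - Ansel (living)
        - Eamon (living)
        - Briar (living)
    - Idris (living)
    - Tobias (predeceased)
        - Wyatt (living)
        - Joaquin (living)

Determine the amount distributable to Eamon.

Eamon receives £115,000.

The spouse counts as an additional share at the children's level, so there are 4 primary shares of £460,000. Rangi takes one such share (£460,000).
The children's combined portion (£1,380,000) is divided into 3 shares of £460,000: Idris takes £460,000; Sione's £460,000 share passes to Sione's issue; Tobias's £460,000 share passes to Tobias's issue.
Sione's share (£460,000) is divided into 4 shares of £115,000: Sorcha, Ansel, Eamon, and Briar each take £115,000.
Tobias's share (£460,000) is divided into 2 shares of £230,000: Wyatt and Joaquin each take £230,000.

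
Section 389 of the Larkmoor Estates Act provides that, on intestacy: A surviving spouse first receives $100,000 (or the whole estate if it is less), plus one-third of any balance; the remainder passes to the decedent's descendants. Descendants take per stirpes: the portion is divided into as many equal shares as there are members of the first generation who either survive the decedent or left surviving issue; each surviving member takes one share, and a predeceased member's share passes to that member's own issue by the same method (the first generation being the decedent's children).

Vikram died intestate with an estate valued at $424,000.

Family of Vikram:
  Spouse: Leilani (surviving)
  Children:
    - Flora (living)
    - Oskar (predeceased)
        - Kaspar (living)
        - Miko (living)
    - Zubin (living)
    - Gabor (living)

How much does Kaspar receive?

Kaspar receives $27,000.

Leilani first takes $100,000, leaving a balance of $324,000. Leilani then takes one-third of the balance ($108,000), for a total of $208,000. The remaining $216,000 passes to the descendants.
The descendants' portion ($216,000) is divided into 4 shares of $54,000: Flora, Zubin, and Gabor each take $54,000; Oskar's $54,000 share passes to Oskar's issue.
Oskar's share ($54,000) is divided into 2 shares of $27,000: Kaspar and Miko each take $27,000.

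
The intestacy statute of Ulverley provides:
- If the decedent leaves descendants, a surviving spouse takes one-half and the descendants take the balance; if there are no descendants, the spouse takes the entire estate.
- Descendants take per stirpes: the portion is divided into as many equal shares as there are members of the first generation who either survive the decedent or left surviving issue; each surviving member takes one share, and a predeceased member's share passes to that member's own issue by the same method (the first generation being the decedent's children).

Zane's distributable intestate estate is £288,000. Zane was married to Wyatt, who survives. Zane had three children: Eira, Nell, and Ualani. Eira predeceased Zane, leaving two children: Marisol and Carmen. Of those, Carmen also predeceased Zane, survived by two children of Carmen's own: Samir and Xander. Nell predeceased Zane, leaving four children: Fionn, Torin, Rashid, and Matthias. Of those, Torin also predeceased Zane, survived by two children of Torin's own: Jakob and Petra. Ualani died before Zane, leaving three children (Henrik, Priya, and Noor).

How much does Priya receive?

Priya receives £16,000.

Wyatt takes one-half of £288,000 = £144,000. The remaining £144,000 passes to the descendants.
The descendants' portion (£144,000) is divided into 3 shares of £48,000: Eira's £48,000 share passes to Eira's issue; Nell's £48,000 share passes to Nell's issue; Ualani's £48,000 share passes to Ualani's issue.
Eira's share (£48,000) is divided into 2 shares of £24,000: Marisol takes £24,000; Carmen's £24,000 share passes to Carmen's issue.
Carmen's share (£24,000) is divided into 2 shares of £12,000: Samir and Xander each take £12,000.
Nell's share (£48,000) is divided into 4 shares of £12,000: Fionn, Rashid, and Matthias each take £12,000; Torin's £12,000 share passes to Torin's issue.
Torin's share (£12,000) is divided into 2 shares of £6,000: Jakob and Petra each take £6,000.
Ualani's share (£48,000) is divided into 3 shares of £16,000: Henrik, Priya, and Noor each take £16,000.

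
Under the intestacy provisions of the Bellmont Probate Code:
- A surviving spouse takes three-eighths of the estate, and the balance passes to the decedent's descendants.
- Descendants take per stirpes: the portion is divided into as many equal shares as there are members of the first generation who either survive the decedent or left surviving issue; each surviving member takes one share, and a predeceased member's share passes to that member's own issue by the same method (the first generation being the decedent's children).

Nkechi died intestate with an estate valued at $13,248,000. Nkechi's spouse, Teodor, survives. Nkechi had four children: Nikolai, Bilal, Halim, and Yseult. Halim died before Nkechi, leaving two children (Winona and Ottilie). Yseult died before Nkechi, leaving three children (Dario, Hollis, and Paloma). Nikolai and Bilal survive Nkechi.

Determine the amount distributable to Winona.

Teodor takes three-eighths of $13,248,000 = $4,968,000. The remaining $8,280,000 passes to the descendants.
The descendants' portion ($8,280,000) is divided into 4 shares of $2,070,000: Nikolai and Bilal each take $2,070,000; Halim's $2,070,000 share passes to Halim's issue; Yseult's $2,070,000 share passes to Yseult's issue.
Halim's share ($2,070,000) is divided into 2 shares of $1,035,000: Winona and Ottilie each take $1,035,000.
Yseult's share ($2,070,000) is divided into 3 shares of $690,000: Dario, Hollis, and Paloma each take $690,000.

Winona receives $1,035,000.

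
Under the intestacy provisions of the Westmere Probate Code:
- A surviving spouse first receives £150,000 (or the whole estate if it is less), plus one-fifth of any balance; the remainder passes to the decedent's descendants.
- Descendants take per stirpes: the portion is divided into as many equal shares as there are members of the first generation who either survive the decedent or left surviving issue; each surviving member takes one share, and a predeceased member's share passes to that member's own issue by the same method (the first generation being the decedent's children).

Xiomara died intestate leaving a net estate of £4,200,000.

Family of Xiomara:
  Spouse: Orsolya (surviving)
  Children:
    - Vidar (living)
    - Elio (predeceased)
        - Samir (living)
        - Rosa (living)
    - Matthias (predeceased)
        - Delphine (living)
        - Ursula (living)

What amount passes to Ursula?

Orsolya first takes £150,000, leaving a balance of £4,050,000. Orsolya then takes one-fifth of the balance (£810,000), for a total of £960,000. The remaining £3,240,000 passes to the descendants.
The descendants' portion (£3,240,000) is divided into 3 shares of £1,080,000: Vidar takes £1,080,000; Elio's £1,080,000 share passes to Elio's issue; Matthias's £1,080,000 share passes to Matthias's issue.
Elio's share (£1,080,000) is divided into 2 shares of £540,000: Samir and Rosa each take £540,000.
Matthias's share (£1,080,000) is divided into 2 shares of £540,000: Delphine and Ursula each take £540,000.

Ursula receives £540,000.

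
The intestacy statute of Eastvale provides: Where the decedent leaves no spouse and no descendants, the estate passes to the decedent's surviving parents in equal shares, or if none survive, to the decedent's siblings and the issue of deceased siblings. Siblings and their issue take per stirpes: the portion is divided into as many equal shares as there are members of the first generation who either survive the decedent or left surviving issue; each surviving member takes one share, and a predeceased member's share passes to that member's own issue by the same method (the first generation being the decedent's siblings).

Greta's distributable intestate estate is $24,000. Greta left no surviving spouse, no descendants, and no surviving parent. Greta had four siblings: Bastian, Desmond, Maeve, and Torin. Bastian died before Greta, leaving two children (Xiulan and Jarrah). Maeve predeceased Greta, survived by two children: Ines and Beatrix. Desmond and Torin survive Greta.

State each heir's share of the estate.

The entire $24,000 passes to the siblings and their issue.
That amount ($24,000) is divided into 4 shares of $6,000: Desmond and Torin each take $6,000; Bastian's $6,000 share passes to Bastian's issue; Maeve's $6,000 share passes to Maeve's issue.
Bastian's share ($6,000) is divided into 2 shares of $3,000: Xiulan and Jarrah each take $3,000.
Maeve's share ($6,000) is divided into 2 shares of $3,000: Ines and Beatrix each take $3,000.

Xiulan: $3,000; Jarrah: $3,000; Desmond: $6,000; Ines: $3,000; Beatrix: $3,000; Torin: $6,000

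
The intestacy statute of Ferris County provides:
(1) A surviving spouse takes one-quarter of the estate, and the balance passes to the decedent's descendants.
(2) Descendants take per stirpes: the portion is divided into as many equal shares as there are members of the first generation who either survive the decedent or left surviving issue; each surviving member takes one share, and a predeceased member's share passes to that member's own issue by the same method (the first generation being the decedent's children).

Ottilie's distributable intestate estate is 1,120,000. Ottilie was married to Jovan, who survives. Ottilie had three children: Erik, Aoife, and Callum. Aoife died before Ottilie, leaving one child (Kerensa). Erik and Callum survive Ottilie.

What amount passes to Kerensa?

Jovan takes one-quarter of 1,120,000 = 280,000. The remaining 840,000 passes to the descendants.
The descendants' portion (840,000) is divided into 3 shares of 280,000: Erik and Callum each take 280,000; Aoife's 280,000 share passes to Aoife's issue.
Aoife's share (280,000) passes entirely to Kerensa.

Kerensa receives 280,000.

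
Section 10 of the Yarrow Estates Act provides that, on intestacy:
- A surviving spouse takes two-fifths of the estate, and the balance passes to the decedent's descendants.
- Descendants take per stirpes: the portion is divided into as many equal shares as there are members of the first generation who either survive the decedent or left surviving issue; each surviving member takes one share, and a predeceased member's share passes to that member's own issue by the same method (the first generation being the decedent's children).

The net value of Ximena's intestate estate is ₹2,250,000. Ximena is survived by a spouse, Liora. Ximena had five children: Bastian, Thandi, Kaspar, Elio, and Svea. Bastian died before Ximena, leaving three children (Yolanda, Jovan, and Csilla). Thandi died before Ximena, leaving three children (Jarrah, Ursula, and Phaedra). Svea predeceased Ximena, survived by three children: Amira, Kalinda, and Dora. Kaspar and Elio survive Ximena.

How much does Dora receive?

Dora receives ₹90,000.

Liora takes two-fifths of ₹2,250,000 = ₹900,000. The remaining ₹1,350,000 passes to the descendants.
The descendants' portion (₹1,350,000) is divided into 5 shares of ₹270,000: Kaspar and Elio each take ₹270,000; Bastian's ₹270,000 share passes to Bastian's issue; Thandi's ₹270,000 share passes to Thandi's issue; Svea's ₹270,000 share passes to Svea's issue.
Bastian's share (₹270,000) is divided into 3 shares of ₹90,000: Yolanda, Jovan, and Csilla each take ₹90,000.
Thandi's share (₹270,000) is divided into 3 shares of ₹90,000: Jarrah, Ursula, and Phaedra each take ₹90,000.
Svea's share (₹270,000) is divided into 3 shares of ₹90,000: Amira, Kalinda, and Dora each take ₹90,000.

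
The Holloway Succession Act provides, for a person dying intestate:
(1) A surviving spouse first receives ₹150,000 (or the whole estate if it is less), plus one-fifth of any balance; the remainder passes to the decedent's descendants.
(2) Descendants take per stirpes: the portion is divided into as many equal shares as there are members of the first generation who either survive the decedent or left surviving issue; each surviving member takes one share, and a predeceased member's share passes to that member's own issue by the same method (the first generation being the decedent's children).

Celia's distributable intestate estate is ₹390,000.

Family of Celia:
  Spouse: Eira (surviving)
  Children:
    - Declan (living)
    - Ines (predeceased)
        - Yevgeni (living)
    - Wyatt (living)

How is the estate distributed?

Eira first takes ₹150,000, leaving a balance of ₹240,000. Eira then takes one-fifth of the balance (₹48,000), for a total of ₹198,000. The remaining ₹192,000 passes to the descendants.
The descendants' portion (₹192,000) is divided into 3 shares of ₹64,000: Declan and Wyatt each take ₹64,000; Ines's ₹64,000 share passes to Ines's issue.
Ines's share (₹64,000) passes entirely to Yevgeni.

Eira: ₹198,000; Declan: ₹64,000; Yevgeni: ₹64,000; Wyatt: ₹64,000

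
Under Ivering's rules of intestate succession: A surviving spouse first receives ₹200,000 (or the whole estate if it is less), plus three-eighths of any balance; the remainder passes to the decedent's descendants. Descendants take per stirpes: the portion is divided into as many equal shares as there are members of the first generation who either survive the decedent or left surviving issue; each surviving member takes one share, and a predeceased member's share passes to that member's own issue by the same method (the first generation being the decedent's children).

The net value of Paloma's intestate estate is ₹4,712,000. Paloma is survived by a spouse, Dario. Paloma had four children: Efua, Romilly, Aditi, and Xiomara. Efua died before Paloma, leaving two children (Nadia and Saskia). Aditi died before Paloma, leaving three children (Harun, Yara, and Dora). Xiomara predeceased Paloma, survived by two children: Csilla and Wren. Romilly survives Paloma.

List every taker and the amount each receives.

Dario: ₹1,892,000; Nadia: ₹352,500; Saskia: ₹352,500; Romilly: ₹705,000; Harun: ₹235,000; Yara: ₹235,000; Dora: ₹235,000; Csilla: ₹352,500; Wren: ₹352,500

Dario first takes ₹200,000, leaving a balance of ₹4,512,000. Dario then takes three-eighths of the balance (₹1,692,000), for a total of ₹1,892,000. The remaining ₹2,820,000 passes to the descendants.
The descendants' portion (₹2,820,000) is divided into 4 shares of ₹705,000: Romilly takes ₹705,000; Efua's ₹705,000 share passes to Efua's issue; Aditi's ₹705,000 share passes to Aditi's issue; Xiomara's ₹705,000 share passes to Xiomara's issue.
Efua's share (₹705,000) is divided into 2 shares of ₹352,500: Nadia and Saskia each take ₹352,500.
Aditi's share (₹705,000) is divided into 3 shares of ₹235,000: Harun, Yara, and Dora each take ₹235,000.
Xiomara's share (₹705,000) is divided into 2 shares of ₹352,500: Csilla and Wren each take ₹352,500.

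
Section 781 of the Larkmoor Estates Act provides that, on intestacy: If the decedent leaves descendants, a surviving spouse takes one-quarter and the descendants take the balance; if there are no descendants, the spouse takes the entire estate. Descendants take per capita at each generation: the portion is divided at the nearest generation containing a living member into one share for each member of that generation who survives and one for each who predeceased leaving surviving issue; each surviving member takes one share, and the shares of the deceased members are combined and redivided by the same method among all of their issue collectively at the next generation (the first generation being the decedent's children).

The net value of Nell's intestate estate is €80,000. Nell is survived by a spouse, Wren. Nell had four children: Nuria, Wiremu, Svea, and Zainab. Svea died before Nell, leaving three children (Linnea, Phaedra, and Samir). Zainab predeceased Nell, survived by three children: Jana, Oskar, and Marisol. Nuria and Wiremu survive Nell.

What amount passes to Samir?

Wren takes one-quarter of €80,000 = €20,000. The remaining €60,000 passes to the descendants.
The descendants' portion (€60,000) is divided at the children's generation into 4 shares of €15,000. Nuria and Wiremu each take €15,000. The 2 shares of the deceased (Svea and Zainab) are combined into a pool of €30,000.
That pool (€30,000) is divided at the grandchildren's generation equally among Linnea, Phaedra, Samir, Jana, Oskar, and Marisol: €5,000 each.

Samir receives €5,000.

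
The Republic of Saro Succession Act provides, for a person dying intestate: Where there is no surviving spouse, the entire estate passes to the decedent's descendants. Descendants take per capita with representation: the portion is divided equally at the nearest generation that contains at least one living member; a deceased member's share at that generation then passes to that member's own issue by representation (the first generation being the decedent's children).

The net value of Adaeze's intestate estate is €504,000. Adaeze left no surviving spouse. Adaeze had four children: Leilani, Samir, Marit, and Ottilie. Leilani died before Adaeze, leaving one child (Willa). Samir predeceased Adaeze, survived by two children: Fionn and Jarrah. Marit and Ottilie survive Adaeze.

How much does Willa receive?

The entire €504,000 passes to the descendants.
That amount (€504,000) is divided into 4 shares of €126,000: Marit and Ottilie each take €126,000; Leilani's €126,000 share passes to Leilani's issue; Samir's €126,000 share passes to Samir's issue.
Leilani's share (€126,000) passes entirely to Willa.
Samir's share (€126,000) is divided into 2 shares of €63,000: Fionn and Jarrah each take €63,000.

Willa receives €126,000.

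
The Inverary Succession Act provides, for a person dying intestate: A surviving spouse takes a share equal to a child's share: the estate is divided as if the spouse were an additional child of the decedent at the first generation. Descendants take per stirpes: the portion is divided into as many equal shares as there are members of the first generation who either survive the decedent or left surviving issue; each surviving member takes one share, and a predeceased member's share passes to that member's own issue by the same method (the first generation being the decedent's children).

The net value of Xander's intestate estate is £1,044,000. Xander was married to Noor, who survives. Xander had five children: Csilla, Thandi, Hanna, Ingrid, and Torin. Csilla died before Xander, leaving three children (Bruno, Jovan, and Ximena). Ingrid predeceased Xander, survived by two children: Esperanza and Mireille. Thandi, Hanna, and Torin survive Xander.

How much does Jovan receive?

The spouse counts as an additional share at the children's level, so there are 6 primary shares of £174,000. Noor takes one such share (£174,000).
The children's combined portion (£870,000) is divided into 5 shares of £174,000: Thandi, Hanna, and Torin each take £174,000; Csilla's £174,000 share passes to Csilla's issue; Ingrid's £174,000 share passes to Ingrid's issue.
Csilla's share (£174,000) is divided into 3 shares of £58,000: Bruno, Jovan, and Ximena each take £58,000.
Ingrid's share (£174,000) is divided into 2 shares of £87,000: Esperanza and Mireille each take £87,000.

Jovan receives £58,000.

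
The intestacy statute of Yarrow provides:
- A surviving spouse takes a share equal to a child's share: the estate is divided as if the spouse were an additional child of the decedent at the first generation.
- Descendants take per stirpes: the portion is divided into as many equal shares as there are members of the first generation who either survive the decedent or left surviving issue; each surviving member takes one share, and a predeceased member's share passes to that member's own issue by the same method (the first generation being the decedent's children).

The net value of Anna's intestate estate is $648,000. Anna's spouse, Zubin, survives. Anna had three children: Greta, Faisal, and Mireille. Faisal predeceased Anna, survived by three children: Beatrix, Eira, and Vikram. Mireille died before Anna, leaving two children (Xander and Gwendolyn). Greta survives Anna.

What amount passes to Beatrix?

Beatrix receives $54,000.

The spouse counts as an additional share at the children's level, so there are 4 primary shares of $162,000. Zubin takes one such share ($162,000).
The children's combined portion ($486,000) is divided into 3 shares of $162,000: Greta takes $162,000; Faisal's $162,000 share passes to Faisal's issue; Mireille's $162,000 share passes to Mireille's issue.
Faisal's share ($162,000) is divided into 3 shares of $54,000: Beatrix, Eira, and Vikram each take $54,000.
Mireille's share ($162,000) is divided into 2 shares of $81,000: Xander and Gwendolyn each take $81,000.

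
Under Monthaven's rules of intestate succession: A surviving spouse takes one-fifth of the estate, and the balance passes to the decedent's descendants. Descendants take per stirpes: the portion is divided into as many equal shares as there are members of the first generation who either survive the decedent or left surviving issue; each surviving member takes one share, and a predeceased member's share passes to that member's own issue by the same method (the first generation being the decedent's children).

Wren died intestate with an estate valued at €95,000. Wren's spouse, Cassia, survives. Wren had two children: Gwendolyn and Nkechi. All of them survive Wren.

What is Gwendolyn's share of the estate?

Gwendolyn receives €38,000.

Cassia takes one-fifth of €95,000 = €19,000. The remaining €76,000 passes to the descendants.
The descendants' portion (€76,000) is divided into 2 shares of €38,000: Gwendolyn and Nkechi each take €38,000.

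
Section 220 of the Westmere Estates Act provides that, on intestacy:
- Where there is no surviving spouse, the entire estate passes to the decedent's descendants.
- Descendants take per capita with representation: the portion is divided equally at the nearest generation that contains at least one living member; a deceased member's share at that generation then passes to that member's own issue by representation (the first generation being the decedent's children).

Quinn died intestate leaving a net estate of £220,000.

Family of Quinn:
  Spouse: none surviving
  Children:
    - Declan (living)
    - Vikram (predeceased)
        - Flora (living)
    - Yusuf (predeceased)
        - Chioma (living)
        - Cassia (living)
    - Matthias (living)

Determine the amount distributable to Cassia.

Cassia receives £27,500.

The entire £220,000 passes to the descendants.
That amount (£220,000) is divided into 4 shares of £55,000: Declan and Matthias each take £55,000; Vikram's £55,000 share passes to Vikram's issue; Yusuf's £55,000 share passes to Yusuf's issue.
Vikram's share (£55,000) passes entirely to Flora.
Yusuf's share (£55,000) is divided into 2 shares of £27,500: Chioma and Cassia each take £27,500.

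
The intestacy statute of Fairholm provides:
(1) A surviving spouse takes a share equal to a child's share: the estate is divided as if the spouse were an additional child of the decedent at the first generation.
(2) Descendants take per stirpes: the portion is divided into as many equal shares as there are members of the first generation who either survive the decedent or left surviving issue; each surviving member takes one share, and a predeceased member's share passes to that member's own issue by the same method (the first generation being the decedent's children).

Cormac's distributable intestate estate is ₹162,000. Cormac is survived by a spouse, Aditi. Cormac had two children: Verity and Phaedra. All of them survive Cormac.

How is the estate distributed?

Aditi: ₹54,000; Verity: ₹54,000; Phaedra: ₹54,000

The spouse counts as an additional share at the children's level, so there are 3 primary shares of ₹54,000. Aditi takes one such share (₹54,000).
The children's combined portion (₹108,000) is divided into 2 shares of ₹54,000: Verity and Phaedra each take ₹54,000.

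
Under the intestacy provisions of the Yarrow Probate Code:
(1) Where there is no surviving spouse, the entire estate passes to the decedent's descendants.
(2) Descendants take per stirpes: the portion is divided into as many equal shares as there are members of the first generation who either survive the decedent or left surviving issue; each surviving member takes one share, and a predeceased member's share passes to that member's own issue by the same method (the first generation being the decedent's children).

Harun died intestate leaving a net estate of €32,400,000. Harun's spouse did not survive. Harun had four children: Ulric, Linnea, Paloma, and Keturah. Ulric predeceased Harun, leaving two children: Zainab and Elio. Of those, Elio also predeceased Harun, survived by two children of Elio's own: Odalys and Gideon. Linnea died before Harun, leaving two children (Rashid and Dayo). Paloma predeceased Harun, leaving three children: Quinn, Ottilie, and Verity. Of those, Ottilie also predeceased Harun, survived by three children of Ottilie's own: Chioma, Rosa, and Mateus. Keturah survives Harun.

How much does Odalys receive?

The entire €32,400,000 passes to the descendants.
That amount (€32,400,000) is divided into 4 shares of €8,100,000: Keturah takes €8,100,000; Ulric's €8,100,000 share passes to Ulric's issue; Linnea's €8,100,000 share passes to Linnea's issue; Paloma's €8,100,000 share passes to Paloma's issue.
Ulric's share (€8,100,000) is divided into 2 shares of €4,050,000: Zainab takes €4,050,000; Elio's €4,050,000 share passes to Elio's issue.
Elio's share (€4,050,000) is divided into 2 shares of €2,025,000: Odalys and Gideon each take €2,025,000.
Linnea's share (€8,100,000) is divided into 2 shares of €4,050,000: Rashid and Dayo each take €4,050,000.
Paloma's share (€8,100,000) is divided into 3 shares of €2,700,000: Quinn and Verity each take €2,700,000; Ottilie's €2,700,000 share passes to Ottilie's issue.
Ottilie's share (€2,700,000) is divided into 3 shares of €900,000: Chioma, Rosa, and Mateus each take €900,000.

Odalys receives €2,025,000.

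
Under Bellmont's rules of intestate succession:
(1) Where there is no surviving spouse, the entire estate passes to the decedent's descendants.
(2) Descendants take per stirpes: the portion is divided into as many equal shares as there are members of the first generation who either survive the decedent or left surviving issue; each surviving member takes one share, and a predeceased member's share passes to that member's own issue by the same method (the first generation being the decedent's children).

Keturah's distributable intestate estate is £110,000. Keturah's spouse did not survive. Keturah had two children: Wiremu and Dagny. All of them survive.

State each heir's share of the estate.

Wiremu: £55,000; Dagny: £55,000

The entire £110,000 passes to the descendants.
That amount (£110,000) is divided into 2 shares of £55,000: Wiremu and Dagny each take £55,000.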